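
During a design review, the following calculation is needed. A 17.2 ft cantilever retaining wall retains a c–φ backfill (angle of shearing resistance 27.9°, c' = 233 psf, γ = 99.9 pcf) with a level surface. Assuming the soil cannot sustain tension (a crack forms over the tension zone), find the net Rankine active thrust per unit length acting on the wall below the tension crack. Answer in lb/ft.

K_a = 0.3625; √K_a = 0.6020.
Tension-crack depth z_c = 2c/(γ√K_a) = 2×233/(99.9×0.6020) = 7.748 ft.
σ_a at base = K_a γ H − 2c√K_a = 0.3625×99.9×17.2 − 2×233×0.6020 = 342.3 psf.
P_a = ½ × 342.3 × (H − z_c) = 0.5×342.3×9.452 = 1618 lb/ft.

1620 lb/ft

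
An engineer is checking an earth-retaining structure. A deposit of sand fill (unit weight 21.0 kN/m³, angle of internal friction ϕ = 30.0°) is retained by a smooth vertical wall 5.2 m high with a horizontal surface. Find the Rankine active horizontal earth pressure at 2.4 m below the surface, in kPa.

16.8 kPa

K_a = (1 − sin φ)/(1 + sin φ) = 0.3333.
σ_h = K_a γ z = 0.3333 × 21.0 × 2.4 = 16.80 kPa.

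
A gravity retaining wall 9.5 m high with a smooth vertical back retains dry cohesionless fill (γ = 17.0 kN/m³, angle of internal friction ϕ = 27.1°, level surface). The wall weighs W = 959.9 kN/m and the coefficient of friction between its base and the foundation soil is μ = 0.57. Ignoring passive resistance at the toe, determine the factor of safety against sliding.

1.91

K_a = tan²(45° − 27.1°/2) = 0.3741.
P_a = ½K_aγH² = 0.5×0.3741×17.0×9.5² = 286.9 kN/m, acting at H/3 = 3.167 m above the base.
FS_sliding = μW / P_a = 0.57×959.9 / 286.9 = 1.907.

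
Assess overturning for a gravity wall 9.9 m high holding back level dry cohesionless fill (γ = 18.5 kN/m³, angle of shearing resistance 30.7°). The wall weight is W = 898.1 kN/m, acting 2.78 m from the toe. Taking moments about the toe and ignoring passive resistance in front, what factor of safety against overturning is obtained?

2.58

K_a = tan²(45° − 30.7°/2) = 0.3240.
P_a = ½K_aγH² = 0.5×0.3240×18.5×9.9² = 293.8 kN/m, acting at H/3 = 3.300 m above the base.
Overturning moment M_o = P_a × H/3 = 293.8 × 3.300 = 969.4.
Resisting moment M_r = W × 2.78 = 898.1 × 2.78 = 2497.
FS_overturning = M_r/M_o = 2497/969.4 = 2.576.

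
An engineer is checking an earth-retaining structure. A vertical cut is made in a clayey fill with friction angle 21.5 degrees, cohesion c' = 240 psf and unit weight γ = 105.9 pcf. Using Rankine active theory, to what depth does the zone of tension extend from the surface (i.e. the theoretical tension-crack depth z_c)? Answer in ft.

6.66 ft

K_a = tan²(45° − 21.5°/2) = 0.4636; √K_a = 0.6809.
The active pressure is zero where K_a γ z = 2c√K_a, so z_c = 2c/(γ√K_a) = 2×240/(105.9×0.6809) = 6.657 ft.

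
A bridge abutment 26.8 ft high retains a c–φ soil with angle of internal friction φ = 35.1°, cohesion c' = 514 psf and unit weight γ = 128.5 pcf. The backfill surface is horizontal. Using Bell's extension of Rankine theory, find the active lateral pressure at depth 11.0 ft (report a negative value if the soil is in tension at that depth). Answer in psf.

-153 psf

K_a = (1 − sin φ)/(1 + sin φ) = 0.2698.
σ_a = K_a γ z − 2c√K_a = 0.2698×128.5×11.0 − 2×514×0.5195 = -152.6 psf.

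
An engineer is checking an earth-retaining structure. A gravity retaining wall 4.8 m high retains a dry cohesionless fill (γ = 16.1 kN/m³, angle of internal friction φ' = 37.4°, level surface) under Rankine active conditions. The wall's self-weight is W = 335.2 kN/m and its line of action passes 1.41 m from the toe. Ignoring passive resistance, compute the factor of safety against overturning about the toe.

K_a = tan²(45° − 37.4°/2) = 0.2443.
P_a = ½K_aγH² = 0.5×0.2443×16.1×4.8² = 45.30 kN/m, acting at H/3 = 1.600 m above the base.
Overturning moment M_o = P_a × H/3 = 45.30 × 1.600 = 72.49.
Resisting moment M_r = W × 1.41 = 335.2 × 1.41 = 472.6.
FS_overturning = M_r/M_o = 472.6/72.49 = 6.520.

6.52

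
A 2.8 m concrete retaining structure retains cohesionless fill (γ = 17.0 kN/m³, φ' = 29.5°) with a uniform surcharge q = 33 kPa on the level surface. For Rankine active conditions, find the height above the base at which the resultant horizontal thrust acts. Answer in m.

K_a = 0.3401.
Triangular part P₁ = ½K_aγH² = 22.66 at H/3 = 0.9333 m; rectangular part P₂ = K_a q H = 31.43 at H/2 = 1.400 m.
ȳ = (P₁·0.9333 + P₂·1.400)/(P₁+P₂) = 1.204 m.

1.20 m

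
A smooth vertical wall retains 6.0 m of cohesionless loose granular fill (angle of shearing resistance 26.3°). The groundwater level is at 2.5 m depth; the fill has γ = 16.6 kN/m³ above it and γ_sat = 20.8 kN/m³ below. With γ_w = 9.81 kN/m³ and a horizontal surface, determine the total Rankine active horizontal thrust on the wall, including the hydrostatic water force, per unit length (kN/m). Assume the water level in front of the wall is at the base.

162 kN/m

K_a = tan²(45° − φ/2) = 0.3859.
γ' = 20.8 − 9.81 = 10.99 kN/m³. Depth below WT = 3.5 m.
σ'_h at WT = K_a γ d_w = 16.02 kPa; at base = 16.02 + K_a γ' × 3.5 = 30.86 kPa.
P₁ (0–2.5 m) = ½×16.02×2.5 = 20.02. P₂ (2.5–6.0 m) = ½(16.02+30.86)×3.5 = 82.04.
P_w = ½ γ_w h₂² = 0.5×9.81×3.5² = 60.09. Total = 20.02+82.04+60.09 = 162.1 kN/m.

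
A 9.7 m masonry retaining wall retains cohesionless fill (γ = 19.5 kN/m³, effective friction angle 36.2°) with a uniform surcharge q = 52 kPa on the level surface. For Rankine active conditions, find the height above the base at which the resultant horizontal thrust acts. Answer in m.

3.81 m

K_a = 0.2574.
Triangular part P₁ = ½K_aγH² = 236.1 at H/3 = 3.233 m; rectangular part P₂ = K_a q H = 129.8 at H/2 = 4.850 m.
ȳ = (P₁·3.233 + P₂·4.850)/(P₁+P₂) = 3.807 m.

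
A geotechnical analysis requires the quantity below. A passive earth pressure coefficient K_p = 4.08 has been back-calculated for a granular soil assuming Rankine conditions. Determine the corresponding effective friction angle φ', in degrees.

37.3°

K_p = (1+sin φ)/(1−sin φ) ⇒ sin φ = (K_p − 1)/(K_p + 1) = 0.6063.
φ = arcsin(0.6063) = 37.32°.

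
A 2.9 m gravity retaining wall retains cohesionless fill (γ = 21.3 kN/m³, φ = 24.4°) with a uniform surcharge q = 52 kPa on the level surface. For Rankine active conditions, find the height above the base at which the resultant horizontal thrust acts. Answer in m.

K_a = 0.4153.
Triangular part P₁ = ½K_aγH² = 37.20 at H/3 = 0.9667 m; rectangular part P₂ = K_a q H = 62.63 at H/2 = 1.450 m.
ȳ = (P₁·0.9667 + P₂·1.450)/(P₁+P₂) = 1.270 m.

1.27 m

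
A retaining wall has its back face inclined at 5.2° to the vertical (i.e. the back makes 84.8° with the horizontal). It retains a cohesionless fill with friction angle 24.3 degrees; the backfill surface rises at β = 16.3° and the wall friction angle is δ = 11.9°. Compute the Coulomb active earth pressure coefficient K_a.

K_a = sin²(α+φ) / [sin²α · sin(α−δ) · (1 + √{sin(φ+δ)sin(φ−β) / (sin(α−δ)sin(α+β))})²].
With α = 84.8°, φ = 24.3°, δ = 11.9°, β = 16.3°: K_a = 0.5608.

0.561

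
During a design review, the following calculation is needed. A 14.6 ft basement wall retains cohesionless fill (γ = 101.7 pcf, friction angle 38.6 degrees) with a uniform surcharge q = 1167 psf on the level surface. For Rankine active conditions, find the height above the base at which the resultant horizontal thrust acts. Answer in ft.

6.35 ft

K_a = 0.2316.
Triangular part P₁ = ½K_aγH² = 2511 at H/3 = 4.867 ft; rectangular part P₂ = K_a q H = 3946 at H/2 = 7.300 ft.
ȳ = (P₁·4.867 + P₂·7.300)/(P₁+P₂) = 6.354 ft.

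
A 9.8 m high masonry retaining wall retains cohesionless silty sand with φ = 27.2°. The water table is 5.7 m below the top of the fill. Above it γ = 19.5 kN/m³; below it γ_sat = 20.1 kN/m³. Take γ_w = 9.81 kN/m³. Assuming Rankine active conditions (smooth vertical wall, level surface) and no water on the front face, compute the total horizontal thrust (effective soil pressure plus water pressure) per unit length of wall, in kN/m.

K_a = tan²(45° − φ/2) = 0.3726.
γ' = 20.1 − 9.81 = 10.29 kN/m³. Depth below WT = 4.1 m.
σ'_h at WT = K_a γ d_w = 41.41 kPa; at base = 41.41 + K_a γ' × 4.1 = 57.13 kPa.
P₁ (0–5.7 m) = ½×41.41×5.7 = 118.0. P₂ (5.7–9.8 m) = ½(41.41+57.13)×4.1 = 202.0.
P_w = ½ γ_w h₂² = 0.5×9.81×4.1² = 82.45. Total = 118.0+202.0+82.45 = 402.5 kN/m.

403 kN/m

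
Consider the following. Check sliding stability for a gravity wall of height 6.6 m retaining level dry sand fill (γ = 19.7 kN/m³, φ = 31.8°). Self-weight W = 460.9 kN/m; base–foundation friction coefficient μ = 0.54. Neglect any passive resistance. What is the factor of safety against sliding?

1.87

K_a = tan²(45° − 31.8°/2) = 0.3098.
P_a = ½K_aγH² = 0.5×0.3098×19.7×6.6² = 132.9 kN/m, acting at H/3 = 2.200 m above the base.
FS_sliding = μW / P_a = 0.54×460.9 / 132.9 = 1.872.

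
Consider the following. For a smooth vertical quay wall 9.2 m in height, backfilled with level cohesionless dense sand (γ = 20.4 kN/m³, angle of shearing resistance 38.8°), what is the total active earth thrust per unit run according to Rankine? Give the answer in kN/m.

198 kN/m

K_a = tan²(45° − φ/2) = 0.2296.
P_a = ½ K_a γ H² = 0.5 × 0.2296 × 20.4 × 9.2² = 198.2 kN/m.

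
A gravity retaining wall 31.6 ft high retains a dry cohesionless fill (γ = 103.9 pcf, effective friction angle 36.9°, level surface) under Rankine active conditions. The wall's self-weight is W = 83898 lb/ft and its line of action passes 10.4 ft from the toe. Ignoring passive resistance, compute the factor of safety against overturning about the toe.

K_a = tan²(45° − 36.9°/2) = 0.2497.
P_a = ½K_aγH² = 0.5×0.2497×103.9×31.6² = 12950 lb/ft, acting at H/3 = 10.53 ft above the base.
Overturning moment M_o = P_a × H/3 = 12950 × 10.53 = 136400.
Resisting moment M_r = W × 10.4 = 83898 × 10.4 = 872500.
FS_overturning = M_r/M_o = 872500/136400 = 6.396.

6.40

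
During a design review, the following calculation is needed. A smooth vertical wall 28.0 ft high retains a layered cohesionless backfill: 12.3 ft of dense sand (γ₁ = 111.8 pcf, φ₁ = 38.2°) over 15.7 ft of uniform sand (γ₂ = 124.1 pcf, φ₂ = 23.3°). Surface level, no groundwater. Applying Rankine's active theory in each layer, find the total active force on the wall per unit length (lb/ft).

18000 lb/ft

K_a1 = tan²(45°−38.2°/2) = 0.2358; K_a2 = tan²(45°−23.3°/2) = 0.4331.
Layer 1: σ at base = K_a1 γ₁ h₁ = 324.2 psf; P₁ = ½×324.2×12.3 = 1994.
Layer 2: σ_v at top = γ₁h₁ = 1375; σ_h top = K_a2×1375 = 595.6; σ_h base = K_a2×(1375+124.1×15.7) = 1440.
P₂ = ½(595.6+1440)×15.7 = 15980. Total P_a = 1994+15980 = 17970 lb/ft.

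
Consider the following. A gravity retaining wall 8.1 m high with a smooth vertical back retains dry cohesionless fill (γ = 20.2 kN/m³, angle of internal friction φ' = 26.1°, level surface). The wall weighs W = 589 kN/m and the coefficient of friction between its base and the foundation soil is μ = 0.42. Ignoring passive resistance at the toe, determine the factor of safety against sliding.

0.960

K_a = tan²(45° − 26.1°/2) = 0.3889.
P_a = ½K_aγH² = 0.5×0.3889×20.2×8.1² = 257.7 kN/m, acting at H/3 = 2.700 m above the base.
FS_sliding = μW / P_a = 0.42×589 / 257.7 = 0.9598.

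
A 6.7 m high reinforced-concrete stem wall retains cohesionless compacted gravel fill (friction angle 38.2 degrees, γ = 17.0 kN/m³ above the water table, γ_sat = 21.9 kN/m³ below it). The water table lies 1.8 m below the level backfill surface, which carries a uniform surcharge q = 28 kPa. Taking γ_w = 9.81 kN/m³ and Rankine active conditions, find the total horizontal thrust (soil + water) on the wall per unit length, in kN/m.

238 kN/m

K_a = tan²(45° − φ/2) = 0.2358.
γ' = 21.9 − 9.81 = 12.09 kN/m³. h₂ = H − d_w = 4.9 m.
σ'_h: at surface K_a·q = 6.602; at WT K_a(q+γd_w) = 13.82; at base K_a(q+γd_w+γ'h₂) = 27.78 kPa.
P₁ = ½(6.602+13.82)×1.8 = 18.38; P₂ = ½(13.82+27.78)×4.9 = 101.9; P_w = ½γ_w h₂² = 117.8.
Total = 18.38+101.9+117.8 = 238.1 kN/m.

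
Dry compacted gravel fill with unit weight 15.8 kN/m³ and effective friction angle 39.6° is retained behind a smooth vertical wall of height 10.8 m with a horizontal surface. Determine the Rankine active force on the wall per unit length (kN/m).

K_a = tan²(45° − φ/2) = 0.2214.
P_a = ½ K_a γ H² = 0.5 × 0.2214 × 15.8 × 10.8² = 204.0 kN/m.

204 kN/m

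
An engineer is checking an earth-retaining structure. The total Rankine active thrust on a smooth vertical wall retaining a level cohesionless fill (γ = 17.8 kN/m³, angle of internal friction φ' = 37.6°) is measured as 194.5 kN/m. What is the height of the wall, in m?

K_a = 0.2421. P_a = ½ K_a γ H² ⇒ H = √(2P_a/(K_a γ)).
H = √(2×194.5/(0.2421×17.8)) = 9.500 m.

9.50 m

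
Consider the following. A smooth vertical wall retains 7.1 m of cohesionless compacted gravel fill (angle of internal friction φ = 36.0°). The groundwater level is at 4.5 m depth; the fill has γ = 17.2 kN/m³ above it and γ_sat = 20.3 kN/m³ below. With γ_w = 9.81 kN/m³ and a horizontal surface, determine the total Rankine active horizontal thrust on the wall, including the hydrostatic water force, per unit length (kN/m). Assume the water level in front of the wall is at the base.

K_a = tan²(45° − φ/2) = 0.2596.
γ' = 20.3 − 9.81 = 10.49 kN/m³. Depth below WT = 2.6 m.
σ'_h at WT = K_a γ d_w = 20.09 kPa; at base = 20.09 + K_a γ' × 2.6 = 27.18 kPa.
P₁ (0–4.5 m) = ½×20.09×4.5 = 45.21. P₂ (4.5–7.1 m) = ½(20.09+27.18)×2.6 = 61.45.
P_w = ½ γ_w h₂² = 0.5×9.81×2.6² = 33.16. Total = 45.21+61.45+33.16 = 139.8 kN/m.

140 kN/m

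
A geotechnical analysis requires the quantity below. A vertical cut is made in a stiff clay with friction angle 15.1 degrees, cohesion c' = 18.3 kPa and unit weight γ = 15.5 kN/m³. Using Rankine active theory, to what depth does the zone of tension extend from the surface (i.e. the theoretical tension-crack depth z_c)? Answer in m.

3.08 m

K_a = tan²(45° − 15.1°/2) = 0.5867; √K_a = 0.7659.
The active pressure is zero where K_a γ z = 2c√K_a, so z_c = 2c/(γ√K_a) = 2×18.3/(15.5×0.7659) = 3.083 m.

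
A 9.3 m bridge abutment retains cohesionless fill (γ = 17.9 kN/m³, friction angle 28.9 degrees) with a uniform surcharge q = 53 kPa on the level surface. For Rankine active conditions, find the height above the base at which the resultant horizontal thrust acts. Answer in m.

3.70 m

K_a = 0.3484.
Triangular part P₁ = ½K_aγH² = 269.7 at H/3 = 3.100 m; rectangular part P₂ = K_a q H = 171.7 at H/2 = 4.650 m.
ȳ = (P₁·3.100 + P₂·4.650)/(P₁+P₂) = 3.703 m.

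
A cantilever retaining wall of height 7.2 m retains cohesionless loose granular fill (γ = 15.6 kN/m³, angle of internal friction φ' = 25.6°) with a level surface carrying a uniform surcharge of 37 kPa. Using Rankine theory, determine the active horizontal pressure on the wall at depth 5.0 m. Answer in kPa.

45.6 kPa

K_a = (1 − sin φ)/(1 + sin φ) = 0.3966.
σ_v = γz + q = 15.6 × 5.0 + 37 = 115.0 kPa.
σ_h = K_a σ_v = 0.3966 × 115.0 = 45.60 kPa.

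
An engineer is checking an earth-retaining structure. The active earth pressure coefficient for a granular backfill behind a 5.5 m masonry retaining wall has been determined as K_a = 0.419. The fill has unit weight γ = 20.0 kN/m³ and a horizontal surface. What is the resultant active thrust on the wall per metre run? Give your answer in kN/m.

127 kN/m

P = ½ K_a γ H² = 0.5 × 0.419 × 20.0 × 5.5² = 126.7 kN/m.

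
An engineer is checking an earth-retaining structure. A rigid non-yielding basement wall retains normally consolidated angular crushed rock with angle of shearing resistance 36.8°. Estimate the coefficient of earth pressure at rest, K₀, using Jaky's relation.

K₀ = 1 − sin φ' = 1 − sin 36.8° = 0.4010.

0.401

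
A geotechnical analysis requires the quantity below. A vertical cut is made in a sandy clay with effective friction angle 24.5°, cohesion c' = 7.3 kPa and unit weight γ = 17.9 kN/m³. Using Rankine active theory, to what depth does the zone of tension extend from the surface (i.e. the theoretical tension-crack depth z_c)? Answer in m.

1.27 m

K_a = tan²(45° − 24.5°/2) = 0.4137; √K_a = 0.6432.
The active pressure is zero where K_a γ z = 2c√K_a, so z_c = 2c/(γ√K_a) = 2×7.3/(17.9×0.6432) = 1.268 m.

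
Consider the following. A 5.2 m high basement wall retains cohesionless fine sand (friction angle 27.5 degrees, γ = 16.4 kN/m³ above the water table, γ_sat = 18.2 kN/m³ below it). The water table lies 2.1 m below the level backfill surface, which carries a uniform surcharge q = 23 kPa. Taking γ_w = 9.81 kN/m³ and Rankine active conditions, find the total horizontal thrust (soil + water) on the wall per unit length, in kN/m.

159 kN/m

K_a = tan²(45° − φ/2) = 0.3682.
γ' = 18.2 − 9.81 = 8.390 kN/m³. h₂ = H − d_w = 3.1 m.
σ'_h: at surface K_a·q = 8.469; at WT K_a(q+γd_w) = 21.15; at base K_a(q+γd_w+γ'h₂) = 30.73 kPa.
P₁ = ½(8.469+21.15)×2.1 = 31.10; P₂ = ½(21.15+30.73)×3.1 = 80.41; P_w = ½γ_w h₂² = 47.14.
Total = 31.10+80.41+47.14 = 158.7 kN/m.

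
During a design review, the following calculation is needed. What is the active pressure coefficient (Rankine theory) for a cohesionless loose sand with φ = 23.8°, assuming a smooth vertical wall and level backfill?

K_a = tan²(45° − φ/2) = tan²(33.10°) = 0.4250.

0.425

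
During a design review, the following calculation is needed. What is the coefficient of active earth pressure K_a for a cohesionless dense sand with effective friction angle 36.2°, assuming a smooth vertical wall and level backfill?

0.257

K_a = (1 − sin φ)/(1 + sin φ) = (1 − sin 36.2°)/(1 + sin 36.2°) = 0.2574.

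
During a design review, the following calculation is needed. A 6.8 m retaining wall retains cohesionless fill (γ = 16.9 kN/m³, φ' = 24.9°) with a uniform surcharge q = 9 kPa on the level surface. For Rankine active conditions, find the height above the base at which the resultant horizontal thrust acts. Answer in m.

K_a = 0.4074.
Triangular part P₁ = ½K_aγH² = 159.2 at H/3 = 2.267 m; rectangular part P₂ = K_a q H = 24.93 at H/2 = 3.400 m.
ȳ = (P₁·2.267 + P₂·3.400)/(P₁+P₂) = 2.420 m.

2.42 m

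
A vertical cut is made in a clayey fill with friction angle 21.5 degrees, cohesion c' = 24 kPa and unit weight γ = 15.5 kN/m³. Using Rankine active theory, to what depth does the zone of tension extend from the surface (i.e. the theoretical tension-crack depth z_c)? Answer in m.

K_a = tan²(45° − 21.5°/2) = 0.4636; √K_a = 0.6809.
The active pressure is zero where K_a γ z = 2c√K_a, so z_c = 2c/(γ√K_a) = 2×24/(15.5×0.6809) = 4.548 m.

4.55 m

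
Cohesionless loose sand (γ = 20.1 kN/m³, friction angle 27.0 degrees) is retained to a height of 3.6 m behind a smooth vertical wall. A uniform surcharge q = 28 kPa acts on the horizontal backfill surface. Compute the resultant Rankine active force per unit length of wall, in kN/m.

K_a = tan²(45° − φ/2) = 0.3755.
Soil triangle: ½ K_a γ H² = 0.5×0.3755×20.1×3.6² = 48.91 kN/m.
Surcharge rectangle: K_a q H = 0.3755×28×3.6 = 37.85 kN/m.
Total = 48.91 + 37.85 = 86.76 kN/m.

86.8 kN/m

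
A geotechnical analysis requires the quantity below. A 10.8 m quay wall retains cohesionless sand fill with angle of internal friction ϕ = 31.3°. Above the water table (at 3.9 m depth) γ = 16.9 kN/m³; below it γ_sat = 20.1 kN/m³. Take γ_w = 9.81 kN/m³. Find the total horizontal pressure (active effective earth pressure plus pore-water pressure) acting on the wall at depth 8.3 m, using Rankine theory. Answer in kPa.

K_a = (1 − sin φ)/(1 + sin φ) = 0.3162.
γ' = 20.1 − 9.81 = 10.29 kN/m³.
Effective vertical stress at 8.3 m: σ'_v = 16.9×3.9 + 10.29×4.40 = 111.2 kPa.
σ'_h = K_a σ'_v = 0.3162 × 111.2 = 35.16 kPa; u = γ_w × 4.40 = 43.16 kPa.
Total σ_h = 35.16 + 43.16 = 78.32 kPa.

78.3 kPa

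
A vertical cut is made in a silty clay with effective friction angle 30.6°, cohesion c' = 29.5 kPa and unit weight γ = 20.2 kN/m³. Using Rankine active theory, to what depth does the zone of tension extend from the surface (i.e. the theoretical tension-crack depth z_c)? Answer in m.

5.12 m

K_a = tan²(45° − 30.6°/2) = 0.3253; √K_a = 0.5704.
The active pressure is zero where K_a γ z = 2c√K_a, so z_c = 2c/(γ√K_a) = 2×29.5/(20.2×0.5704) = 5.121 m.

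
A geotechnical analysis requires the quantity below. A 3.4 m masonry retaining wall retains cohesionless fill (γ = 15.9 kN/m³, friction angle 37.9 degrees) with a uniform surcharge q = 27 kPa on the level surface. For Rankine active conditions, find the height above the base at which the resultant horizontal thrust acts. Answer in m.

K_a = 0.2389.
Triangular part P₁ = ½K_aγH² = 21.96 at H/3 = 1.133 m; rectangular part P₂ = K_a q H = 21.93 at H/2 = 1.700 m.
ȳ = (P₁·1.133 + P₂·1.700)/(P₁+P₂) = 1.417 m.

1.42 m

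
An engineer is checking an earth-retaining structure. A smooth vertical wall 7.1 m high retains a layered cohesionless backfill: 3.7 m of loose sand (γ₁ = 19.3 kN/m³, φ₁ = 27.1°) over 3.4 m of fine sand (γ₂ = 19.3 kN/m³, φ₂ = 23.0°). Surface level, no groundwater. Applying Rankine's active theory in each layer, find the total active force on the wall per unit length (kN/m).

205 kN/m

K_a1 = tan²(45°−27.1°/2) = 0.3741; K_a2 = tan²(45°−23.0°/2) = 0.4381.
Layer 1: σ at base = K_a1 γ₁ h₁ = 26.71 kPa; P₁ = ½×26.71×3.7 = 49.42.
Layer 2: σ_v at top = γ₁h₁ = 71.41; σ_h top = K_a2×71.41 = 31.28; σ_h base = K_a2×(71.41+19.3×3.4) = 60.03.
P₂ = ½(31.28+60.03)×3.4 = 155.2. Total P_a = 49.42+155.2 = 204.7 kN/m.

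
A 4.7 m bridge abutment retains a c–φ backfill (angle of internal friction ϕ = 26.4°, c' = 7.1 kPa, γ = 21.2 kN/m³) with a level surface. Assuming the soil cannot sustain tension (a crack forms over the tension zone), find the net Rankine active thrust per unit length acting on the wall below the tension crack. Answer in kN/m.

K_a = 0.3844; √K_a = 0.6200.
Tension-crack depth z_c = 2c/(γ√K_a) = 2×7.1/(21.2×0.6200) = 1.080 m.
σ_a at base = K_a γ H − 2c√K_a = 0.3844×21.2×4.7 − 2×7.1×0.6200 = 29.50 kPa.
P_a = ½ × 29.50 × (H − z_c) = 0.5×29.50×3.620 = 53.39 kN/m.

53.4 kN/m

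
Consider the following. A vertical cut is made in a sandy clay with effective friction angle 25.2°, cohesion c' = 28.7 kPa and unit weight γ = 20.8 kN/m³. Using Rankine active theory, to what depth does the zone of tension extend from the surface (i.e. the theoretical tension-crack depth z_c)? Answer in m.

4.35 m

K_a = tan²(45° − 25.2°/2) = 0.4027; √K_a = 0.6346.
The active pressure is zero where K_a γ z = 2c√K_a, so z_c = 2c/(γ√K_a) = 2×28.7/(20.8×0.6346) = 4.348 m.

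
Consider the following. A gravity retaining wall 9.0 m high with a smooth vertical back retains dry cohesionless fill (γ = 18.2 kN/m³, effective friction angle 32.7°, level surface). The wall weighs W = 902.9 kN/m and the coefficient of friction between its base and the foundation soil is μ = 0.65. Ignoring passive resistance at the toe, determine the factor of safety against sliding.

K_a = tan²(45° − 32.7°/2) = 0.2985.
P_a = ½K_aγH² = 0.5×0.2985×18.2×9.0² = 220.0 kN/m, acting at H/3 = 3.000 m above the base.
FS_sliding = μW / P_a = 0.65×902.9 / 220.0 = 2.667.

2.67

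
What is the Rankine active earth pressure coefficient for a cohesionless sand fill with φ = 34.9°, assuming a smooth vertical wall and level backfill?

0.272

K_a = (1 − sin φ)/(1 + sin φ) = (1 − sin 34.9°)/(1 + sin 34.9°) = 0.2721.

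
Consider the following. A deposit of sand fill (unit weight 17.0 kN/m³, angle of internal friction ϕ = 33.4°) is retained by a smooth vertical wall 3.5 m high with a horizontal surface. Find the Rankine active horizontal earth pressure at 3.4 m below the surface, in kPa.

K_a = (1 − sin φ)/(1 + sin φ) = 0.2899.
σ_h = K_a γ z = 0.2899 × 17.0 × 3.4 = 16.76 kPa.

16.8 kPa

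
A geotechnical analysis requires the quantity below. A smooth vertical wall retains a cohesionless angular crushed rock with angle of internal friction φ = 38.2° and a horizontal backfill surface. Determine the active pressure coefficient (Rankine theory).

0.236

K_a = (1 − sin φ)/(1 + sin φ) = (1 − sin 38.2°)/(1 + sin 38.2°) = 0.2358.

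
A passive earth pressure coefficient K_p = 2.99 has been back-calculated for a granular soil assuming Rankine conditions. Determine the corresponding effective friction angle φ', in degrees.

K_p = (1+sin φ)/(1−sin φ) ⇒ sin φ = (K_p − 1)/(K_p + 1) = 0.4987.
φ = arcsin(0.4987) = 29.92°.

29.9°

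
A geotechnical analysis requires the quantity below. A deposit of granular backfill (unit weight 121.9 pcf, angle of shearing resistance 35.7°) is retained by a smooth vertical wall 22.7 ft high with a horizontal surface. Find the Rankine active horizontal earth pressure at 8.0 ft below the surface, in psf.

256 psf

K_a = (1 − sin φ)/(1 + sin φ) = 0.2630.
σ_h = K_a γ z = 0.2630 × 121.9 × 8.0 = 256.5 psf.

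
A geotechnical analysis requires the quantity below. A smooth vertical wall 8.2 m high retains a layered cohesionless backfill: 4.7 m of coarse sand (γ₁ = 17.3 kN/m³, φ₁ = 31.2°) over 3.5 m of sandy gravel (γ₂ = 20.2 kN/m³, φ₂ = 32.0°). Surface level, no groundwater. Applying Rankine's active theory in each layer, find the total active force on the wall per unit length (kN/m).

186 kN/m

K_a1 = tan²(45°−31.2°/2) = 0.3175; K_a2 = tan²(45°−32.0°/2) = 0.3073.
Layer 1: σ at base = K_a1 γ₁ h₁ = 25.82 kPa; P₁ = ½×25.82×4.7 = 60.67.
Layer 2: σ_v at top = γ₁h₁ = 81.31; σ_h top = K_a2×81.31 = 24.98; σ_h base = K_a2×(81.31+20.2×3.5) = 46.71.
P₂ = ½(24.98+46.71)×3.5 = 125.5. Total P_a = 60.67+125.5 = 186.1 kN/m.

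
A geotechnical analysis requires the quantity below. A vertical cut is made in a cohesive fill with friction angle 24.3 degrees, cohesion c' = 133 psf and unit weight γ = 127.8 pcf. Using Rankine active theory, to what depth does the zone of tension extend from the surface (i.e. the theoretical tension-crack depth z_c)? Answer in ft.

K_a = tan²(45° − 24.3°/2) = 0.4169; √K_a = 0.6457.
The active pressure is zero where K_a γ z = 2c√K_a, so z_c = 2c/(γ√K_a) = 2×133/(127.8×0.6457) = 3.223 ft.

3.22 ft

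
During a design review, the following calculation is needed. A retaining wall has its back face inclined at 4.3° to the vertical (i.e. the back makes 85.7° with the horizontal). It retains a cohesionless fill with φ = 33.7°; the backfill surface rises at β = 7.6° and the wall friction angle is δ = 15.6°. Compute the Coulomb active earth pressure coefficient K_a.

K_a = sin²(α+φ) / [sin²α · sin(α−δ) · (1 + √{sin(φ+δ)sin(φ−β) / (sin(α−δ)sin(α+β))})²].
With α = 85.7°, φ = 33.7°, δ = 15.6°, β = 7.6°: K_a = 0.3187.

0.319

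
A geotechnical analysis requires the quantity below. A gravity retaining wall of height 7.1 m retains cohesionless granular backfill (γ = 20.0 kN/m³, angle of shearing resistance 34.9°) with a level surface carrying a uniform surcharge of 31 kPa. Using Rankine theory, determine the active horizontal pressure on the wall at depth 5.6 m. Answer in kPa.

K_a = (1 − sin φ)/(1 + sin φ) = 0.2721.
σ_v = γz + q = 20.0 × 5.6 + 31 = 143.0 kPa.
σ_h = K_a σ_v = 0.2721 × 143.0 = 38.92 kPa.

38.9 kPa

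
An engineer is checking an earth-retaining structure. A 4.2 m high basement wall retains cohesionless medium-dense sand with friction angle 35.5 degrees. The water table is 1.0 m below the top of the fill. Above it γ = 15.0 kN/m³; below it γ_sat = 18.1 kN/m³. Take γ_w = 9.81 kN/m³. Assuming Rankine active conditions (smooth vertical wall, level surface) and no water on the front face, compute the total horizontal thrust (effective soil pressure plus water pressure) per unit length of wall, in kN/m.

K_a = tan²(45° − φ/2) = 0.2653.
γ' = 18.1 − 9.81 = 8.290 kN/m³. Depth below WT = 3.2 m.
σ'_h at WT = K_a γ d_w = 3.979 kPa; at base = 3.979 + K_a γ' × 3.2 = 11.02 kPa.
P₁ (0–1.0 m) = ½×3.979×1.0 = 1.989. P₂ (1.0–4.2 m) = ½(3.979+11.02)×3.2 = 23.99.
P_w = ½ γ_w h₂² = 0.5×9.81×3.2² = 50.23. Total = 1.989+23.99+50.23 = 76.21 kN/m.

76.2 kN/m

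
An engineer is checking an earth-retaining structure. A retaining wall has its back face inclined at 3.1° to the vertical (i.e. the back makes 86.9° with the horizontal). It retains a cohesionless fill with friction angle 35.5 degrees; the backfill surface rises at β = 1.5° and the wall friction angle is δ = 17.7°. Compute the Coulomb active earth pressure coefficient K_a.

0.267

K_a = sin²(α+φ) / [sin²α · sin(α−δ) · (1 + √{sin(φ+δ)sin(φ−β) / (sin(α−δ)sin(α+β))})²].
With α = 86.9°, φ = 35.5°, δ = 17.7°, β = 1.5°: K_a = 0.2671.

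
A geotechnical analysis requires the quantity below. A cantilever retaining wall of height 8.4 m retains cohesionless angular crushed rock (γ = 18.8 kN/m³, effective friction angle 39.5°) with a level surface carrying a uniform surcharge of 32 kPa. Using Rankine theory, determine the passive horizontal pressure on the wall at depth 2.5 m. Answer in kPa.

K_p = (1 + sin φ)/(1 − sin φ) = 4.496.
σ_v = γz + q = 18.8 × 2.5 + 32 = 79.00 kPa.
σ_h = K_p σ_v = 4.496 × 79.00 = 355.2 kPa.

355 kPa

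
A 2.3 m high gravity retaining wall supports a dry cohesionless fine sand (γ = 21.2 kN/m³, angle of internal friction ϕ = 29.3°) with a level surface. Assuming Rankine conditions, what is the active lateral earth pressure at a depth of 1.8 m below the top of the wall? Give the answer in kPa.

13.1 kPa

K_a = (1 − sin φ)/(1 + sin φ) = 0.3428.
σ_h = K_a γ z = 0.3428 × 21.2 × 1.8 = 13.08 kPa.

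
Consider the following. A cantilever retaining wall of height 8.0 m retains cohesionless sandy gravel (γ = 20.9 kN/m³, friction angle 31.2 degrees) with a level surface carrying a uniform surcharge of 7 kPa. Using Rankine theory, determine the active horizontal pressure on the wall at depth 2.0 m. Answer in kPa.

15.5 kPa

K_a = (1 − sin φ)/(1 + sin φ) = 0.3175.
σ_v = γz + q = 20.9 × 2.0 + 7 = 48.80 kPa.
σ_h = K_a σ_v = 0.3175 × 48.80 = 15.49 kPa.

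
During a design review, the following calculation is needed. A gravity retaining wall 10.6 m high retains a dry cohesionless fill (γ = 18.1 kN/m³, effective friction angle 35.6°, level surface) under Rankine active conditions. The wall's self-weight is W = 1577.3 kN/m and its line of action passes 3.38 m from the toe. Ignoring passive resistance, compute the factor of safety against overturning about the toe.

5.62

K_a = tan²(45° − 35.6°/2) = 0.2641.
P_a = ½K_aγH² = 0.5×0.2641×18.1×10.6² = 268.6 kN/m, acting at H/3 = 3.533 m above the base.
Overturning moment M_o = P_a × H/3 = 268.6 × 3.533 = 949.0.
Resisting moment M_r = W × 3.38 = 1577.3 × 3.38 = 5331.
FS_overturning = M_r/M_o = 5331/949.0 = 5.618.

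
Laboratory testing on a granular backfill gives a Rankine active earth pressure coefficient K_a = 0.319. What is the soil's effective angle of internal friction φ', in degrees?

K_a = tan²(45° − φ/2) ⇒ 45° − φ/2 = arctan(√0.319) = 29.46°.
φ = 2(45° − 29.46°) = 31.08°.

31.1°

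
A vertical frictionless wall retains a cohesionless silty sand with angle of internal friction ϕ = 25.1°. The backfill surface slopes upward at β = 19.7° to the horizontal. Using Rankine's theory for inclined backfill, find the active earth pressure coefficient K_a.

K_a = cos β · (cos β − √(cos²β − cos²φ)) / (cos β + √(cos²β − cos²φ)).
cos β = 0.9415, cos φ = 0.9056, √(cos²β − cos²φ) = 0.2575.
K_a = 0.9415 × (0.9415 − 0.2575)/(0.9415 + 0.2575) = 0.5371.

0.537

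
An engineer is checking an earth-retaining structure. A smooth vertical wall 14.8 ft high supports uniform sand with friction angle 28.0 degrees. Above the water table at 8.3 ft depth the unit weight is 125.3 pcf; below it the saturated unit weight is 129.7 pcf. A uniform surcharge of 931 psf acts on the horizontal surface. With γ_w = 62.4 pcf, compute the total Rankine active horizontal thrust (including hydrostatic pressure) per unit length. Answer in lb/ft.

K_a = tan²(45° − φ/2) = 0.3610.
γ' = 129.7 − 62.4 = 67.30 pcf. h₂ = H − d_w = 6.5 ft.
σ'_h: at surface K_a·q = 336.1; at WT K_a(q+γd_w) = 711.6; at base K_a(q+γd_w+γ'h₂) = 869.5 psf.
P₁ = ½(336.1+711.6)×8.3 = 4348; P₂ = ½(711.6+869.5)×6.5 = 5139; P_w = ½γ_w h₂² = 1318.
Total = 4348+5139+1318 = 10800 lb/ft.

10800 lb/ft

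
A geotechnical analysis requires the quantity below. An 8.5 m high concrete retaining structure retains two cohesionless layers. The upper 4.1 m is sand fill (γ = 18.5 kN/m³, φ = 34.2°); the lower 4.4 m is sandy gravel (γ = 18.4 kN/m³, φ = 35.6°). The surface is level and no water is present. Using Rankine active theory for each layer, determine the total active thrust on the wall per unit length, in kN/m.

K_a1 = tan²(45°−34.2°/2) = 0.2803; K_a2 = tan²(45°−35.6°/2) = 0.2641.
Layer 1: σ at base = K_a1 γ₁ h₁ = 21.26 kPa; P₁ = ½×21.26×4.1 = 43.59.
Layer 2: σ_v at top = γ₁h₁ = 75.85; σ_h top = K_a2×75.85 = 20.03; σ_h base = K_a2×(75.85+18.4×4.4) = 41.42.
P₂ = ½(20.03+41.42)×4.4 = 135.2. Total P_a = 43.59+135.2 = 178.8 kN/m.

179 kN/m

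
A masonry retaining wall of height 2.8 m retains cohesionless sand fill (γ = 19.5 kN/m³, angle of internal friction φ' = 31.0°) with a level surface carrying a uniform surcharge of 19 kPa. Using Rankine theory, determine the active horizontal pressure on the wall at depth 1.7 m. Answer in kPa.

K_a = (1 − sin φ)/(1 + sin φ) = 0.3201.
σ_v = γz + q = 19.5 × 1.7 + 19 = 52.15 kPa.
σ_h = K_a σ_v = 0.3201 × 52.15 = 16.69 kPa.

16.7 kPa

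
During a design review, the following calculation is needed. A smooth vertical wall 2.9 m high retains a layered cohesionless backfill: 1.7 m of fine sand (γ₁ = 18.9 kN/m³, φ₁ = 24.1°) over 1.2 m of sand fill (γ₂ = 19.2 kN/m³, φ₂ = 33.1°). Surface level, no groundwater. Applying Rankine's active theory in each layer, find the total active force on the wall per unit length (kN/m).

26.9 kN/m

K_a1 = tan²(45°−24.1°/2) = 0.4201; K_a2 = tan²(45°−33.1°/2) = 0.2936.
Layer 1: σ at base = K_a1 γ₁ h₁ = 13.50 kPa; P₁ = ½×13.50×1.7 = 11.47.
Layer 2: σ_v at top = γ₁h₁ = 32.13; σ_h top = K_a2×32.13 = 9.433; σ_h base = K_a2×(32.13+19.2×1.2) = 16.20.
P₂ = ½(9.433+16.20)×1.2 = 15.38. Total P_a = 11.47+15.38 = 26.85 kN/m.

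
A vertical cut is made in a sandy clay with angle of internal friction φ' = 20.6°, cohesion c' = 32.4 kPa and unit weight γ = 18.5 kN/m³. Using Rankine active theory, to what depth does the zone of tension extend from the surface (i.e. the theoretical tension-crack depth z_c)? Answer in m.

5.06 m

K_a = tan²(45° − 20.6°/2) = 0.4795; √K_a = 0.6924.
The active pressure is zero where K_a γ z = 2c√K_a, so z_c = 2c/(γ√K_a) = 2×32.4/(18.5×0.6924) = 5.059 m.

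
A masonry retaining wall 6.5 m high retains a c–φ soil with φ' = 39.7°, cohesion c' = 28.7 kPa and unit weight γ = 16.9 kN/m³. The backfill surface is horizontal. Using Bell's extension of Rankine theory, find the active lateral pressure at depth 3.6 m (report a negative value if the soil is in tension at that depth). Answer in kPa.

-13.5 kPa

K_a = (1 − sin φ)/(1 + sin φ) = 0.2204.
σ_a = K_a γ z − 2c√K_a = 0.2204×16.9×3.6 − 2×28.7×0.4695 = -13.54 kPa.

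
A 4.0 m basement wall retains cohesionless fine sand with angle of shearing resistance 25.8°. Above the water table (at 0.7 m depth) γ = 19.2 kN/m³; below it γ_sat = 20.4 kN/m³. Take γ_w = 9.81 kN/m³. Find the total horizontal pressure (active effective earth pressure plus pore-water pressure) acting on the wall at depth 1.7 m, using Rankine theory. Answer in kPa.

19.3 kPa

K_a = (1 − sin φ)/(1 + sin φ) = 0.3935.
γ' = 20.4 − 9.81 = 10.59 kN/m³.
Effective vertical stress at 1.7 m: σ'_v = 19.2×0.7 + 10.59×1.00 = 24.03 kPa.
σ'_h = K_a σ'_v = 0.3935 × 24.03 = 9.456 kPa; u = γ_w × 1.00 = 9.810 kPa.
Total σ_h = 9.456 + 9.810 = 19.27 kPa.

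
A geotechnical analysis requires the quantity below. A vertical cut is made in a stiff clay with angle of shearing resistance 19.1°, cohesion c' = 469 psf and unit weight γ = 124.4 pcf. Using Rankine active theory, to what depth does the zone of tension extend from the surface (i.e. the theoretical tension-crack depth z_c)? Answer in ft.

K_a = tan²(45° − 19.1°/2) = 0.5069; √K_a = 0.7120.
The active pressure is zero where K_a γ z = 2c√K_a, so z_c = 2c/(γ√K_a) = 2×469/(124.4×0.7120) = 10.59 ft.

10.6 ft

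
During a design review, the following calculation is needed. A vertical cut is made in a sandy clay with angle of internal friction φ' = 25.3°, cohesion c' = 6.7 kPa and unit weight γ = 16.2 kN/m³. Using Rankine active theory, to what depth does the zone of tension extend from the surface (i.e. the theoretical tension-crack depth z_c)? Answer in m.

K_a = tan²(45° − 25.3°/2) = 0.4012; √K_a = 0.6334.
The active pressure is zero where K_a γ z = 2c√K_a, so z_c = 2c/(γ√K_a) = 2×6.7/(16.2×0.6334) = 1.306 m.

1.31 m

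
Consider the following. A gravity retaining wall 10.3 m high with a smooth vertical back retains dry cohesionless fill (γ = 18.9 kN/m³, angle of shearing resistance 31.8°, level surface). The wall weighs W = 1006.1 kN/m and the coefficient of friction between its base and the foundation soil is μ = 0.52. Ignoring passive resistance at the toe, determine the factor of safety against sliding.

K_a = tan²(45° − 31.8°/2) = 0.3098.
P_a = ½K_aγH² = 0.5×0.3098×18.9×10.3² = 310.6 kN/m, acting at H/3 = 3.433 m above the base.
FS_sliding = μW / P_a = 0.52×1006.1 / 310.6 = 1.684.

1.68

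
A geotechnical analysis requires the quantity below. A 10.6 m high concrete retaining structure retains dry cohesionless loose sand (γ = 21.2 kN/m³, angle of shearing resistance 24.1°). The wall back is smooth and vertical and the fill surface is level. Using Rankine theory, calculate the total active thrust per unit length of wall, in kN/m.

K_a = tan²(45° − φ/2) = 0.4201.
P_a = ½ K_a γ H² = 0.5 × 0.4201 × 21.2 × 10.6² = 500.4 kN/m.

500 kN/m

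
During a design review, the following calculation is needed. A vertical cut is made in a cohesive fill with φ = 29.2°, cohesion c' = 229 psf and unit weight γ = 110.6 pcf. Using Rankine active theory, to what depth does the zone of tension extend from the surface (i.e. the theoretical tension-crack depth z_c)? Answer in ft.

K_a = tan²(45° − 29.2°/2) = 0.3442; √K_a = 0.5867.
The active pressure is zero where K_a γ z = 2c√K_a, so z_c = 2c/(γ√K_a) = 2×229/(110.6×0.5867) = 7.058 ft.

7.06 ft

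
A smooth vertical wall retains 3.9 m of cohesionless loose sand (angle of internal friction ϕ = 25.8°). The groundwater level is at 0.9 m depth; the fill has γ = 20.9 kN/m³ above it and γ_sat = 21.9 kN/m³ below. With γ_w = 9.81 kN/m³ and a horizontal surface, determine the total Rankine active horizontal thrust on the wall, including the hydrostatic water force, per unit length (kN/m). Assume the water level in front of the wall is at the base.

91.1 kN/m

K_a = tan²(45° − φ/2) = 0.3935.
γ' = 21.9 − 9.81 = 12.09 kN/m³. Depth below WT = 3.0 m.
σ'_h at WT = K_a γ d_w = 7.402 kPa; at base = 7.402 + K_a γ' × 3.0 = 21.67 kPa.
P₁ (0–0.9 m) = ½×7.402×0.9 = 3.331. P₂ (0.9–3.9 m) = ½(7.402+21.67)×3.0 = 43.61.
P_w = ½ γ_w h₂² = 0.5×9.81×3.0² = 44.14. Total = 3.331+43.61+44.14 = 91.09 kN/m.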